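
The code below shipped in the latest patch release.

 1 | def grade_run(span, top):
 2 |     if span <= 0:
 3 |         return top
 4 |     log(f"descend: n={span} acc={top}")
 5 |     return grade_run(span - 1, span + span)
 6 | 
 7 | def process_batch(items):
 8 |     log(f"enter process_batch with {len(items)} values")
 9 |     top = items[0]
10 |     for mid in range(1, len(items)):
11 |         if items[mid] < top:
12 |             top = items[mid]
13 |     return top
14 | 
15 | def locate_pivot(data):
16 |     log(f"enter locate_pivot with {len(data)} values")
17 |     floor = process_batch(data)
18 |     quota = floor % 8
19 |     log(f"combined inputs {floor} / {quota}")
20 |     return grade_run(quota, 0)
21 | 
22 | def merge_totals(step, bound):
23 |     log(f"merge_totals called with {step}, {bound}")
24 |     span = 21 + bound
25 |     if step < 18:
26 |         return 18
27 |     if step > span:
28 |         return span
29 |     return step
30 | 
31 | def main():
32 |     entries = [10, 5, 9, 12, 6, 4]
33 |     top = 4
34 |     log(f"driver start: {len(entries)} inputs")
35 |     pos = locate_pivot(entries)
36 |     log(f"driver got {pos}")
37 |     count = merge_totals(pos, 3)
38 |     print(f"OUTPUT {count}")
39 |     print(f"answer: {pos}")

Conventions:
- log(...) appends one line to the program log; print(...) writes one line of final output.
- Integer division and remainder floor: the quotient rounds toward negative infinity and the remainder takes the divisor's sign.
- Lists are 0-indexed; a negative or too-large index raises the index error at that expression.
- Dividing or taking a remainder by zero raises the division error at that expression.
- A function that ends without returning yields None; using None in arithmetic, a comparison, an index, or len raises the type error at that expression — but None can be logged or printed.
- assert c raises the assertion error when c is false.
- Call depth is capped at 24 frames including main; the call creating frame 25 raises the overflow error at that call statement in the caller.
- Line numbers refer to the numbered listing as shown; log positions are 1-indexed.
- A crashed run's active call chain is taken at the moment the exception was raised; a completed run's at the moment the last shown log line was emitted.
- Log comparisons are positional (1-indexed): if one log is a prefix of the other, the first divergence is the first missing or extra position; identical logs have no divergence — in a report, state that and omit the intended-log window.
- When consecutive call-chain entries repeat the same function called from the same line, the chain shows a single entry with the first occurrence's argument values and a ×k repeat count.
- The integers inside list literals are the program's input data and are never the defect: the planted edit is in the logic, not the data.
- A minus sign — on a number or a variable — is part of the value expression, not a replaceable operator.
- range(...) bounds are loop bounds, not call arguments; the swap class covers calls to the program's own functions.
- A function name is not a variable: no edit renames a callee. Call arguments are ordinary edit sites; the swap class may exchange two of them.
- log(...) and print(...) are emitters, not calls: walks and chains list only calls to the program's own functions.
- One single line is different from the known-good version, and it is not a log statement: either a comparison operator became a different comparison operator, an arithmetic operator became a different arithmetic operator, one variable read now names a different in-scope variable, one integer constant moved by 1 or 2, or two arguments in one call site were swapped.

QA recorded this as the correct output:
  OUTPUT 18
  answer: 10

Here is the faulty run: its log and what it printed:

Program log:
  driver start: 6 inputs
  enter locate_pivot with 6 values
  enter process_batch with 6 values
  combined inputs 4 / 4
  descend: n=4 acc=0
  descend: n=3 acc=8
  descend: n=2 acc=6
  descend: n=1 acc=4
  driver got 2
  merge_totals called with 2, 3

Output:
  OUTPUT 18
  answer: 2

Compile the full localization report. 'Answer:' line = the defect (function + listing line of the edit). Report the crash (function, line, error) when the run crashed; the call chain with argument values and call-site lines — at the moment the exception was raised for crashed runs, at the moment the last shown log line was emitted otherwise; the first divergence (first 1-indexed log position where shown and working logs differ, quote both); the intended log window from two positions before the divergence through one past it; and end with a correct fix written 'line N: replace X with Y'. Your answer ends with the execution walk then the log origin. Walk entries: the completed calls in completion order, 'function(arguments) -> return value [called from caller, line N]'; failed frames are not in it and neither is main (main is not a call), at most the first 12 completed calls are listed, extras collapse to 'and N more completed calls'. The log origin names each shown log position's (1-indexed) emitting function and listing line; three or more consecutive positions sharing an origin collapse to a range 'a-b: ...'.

Answer: the defect is in grade_run at line 5.
Key fact: Log line 6 is where behavior first shows: 'descend: n=3 acc=8' appears instead of 'descend: n=3 acc=4'.
Call chain: main -> merge_totals(2, 3) (called at line 37).
First divergence: position 6 — shown 'descend: n=3 acc=8', intended 'descend: n=3 acc=4'.
Intended log window:
  4: combined inputs 4 / 4
  5: descend: n=4 acc=0
  6: descend: n=3 acc=4
  7: descend: n=2 acc=7
Execution walk:
  process_batch([10, 5, 9, 12, 6, 4]) -> 4  [called from locate_pivot, line 17]
  grade_run(0, 2) -> 2  [called from grade_run, line 5]
  grade_run(1, 4) -> 2  [called from grade_run, line 5]
  grade_run(2, 6) -> 2  [called from grade_run, line 5]
  grade_run(3, 8) -> 2  [called from grade_run, line 5]
  grade_run(4, 0) -> 2  [called from locate_pivot, line 20]
  locate_pivot([10, 5, 9, 12, 6, 4]) -> 2  [called from main, line 35]
  merge_totals(2, 3) -> 18  [called from main, line 37]
Log origin:
  1: logged in main at line 34
  2: logged in locate_pivot at line 16
  3: logged in process_batch at line 8
  4: logged in locate_pivot at line 19
  5-8: logged in grade_run at line 4
  9: logged in main at line 36
  10: logged in merge_totals at line 23
A correct fix: line 5: replace `span + span` with `top + span`.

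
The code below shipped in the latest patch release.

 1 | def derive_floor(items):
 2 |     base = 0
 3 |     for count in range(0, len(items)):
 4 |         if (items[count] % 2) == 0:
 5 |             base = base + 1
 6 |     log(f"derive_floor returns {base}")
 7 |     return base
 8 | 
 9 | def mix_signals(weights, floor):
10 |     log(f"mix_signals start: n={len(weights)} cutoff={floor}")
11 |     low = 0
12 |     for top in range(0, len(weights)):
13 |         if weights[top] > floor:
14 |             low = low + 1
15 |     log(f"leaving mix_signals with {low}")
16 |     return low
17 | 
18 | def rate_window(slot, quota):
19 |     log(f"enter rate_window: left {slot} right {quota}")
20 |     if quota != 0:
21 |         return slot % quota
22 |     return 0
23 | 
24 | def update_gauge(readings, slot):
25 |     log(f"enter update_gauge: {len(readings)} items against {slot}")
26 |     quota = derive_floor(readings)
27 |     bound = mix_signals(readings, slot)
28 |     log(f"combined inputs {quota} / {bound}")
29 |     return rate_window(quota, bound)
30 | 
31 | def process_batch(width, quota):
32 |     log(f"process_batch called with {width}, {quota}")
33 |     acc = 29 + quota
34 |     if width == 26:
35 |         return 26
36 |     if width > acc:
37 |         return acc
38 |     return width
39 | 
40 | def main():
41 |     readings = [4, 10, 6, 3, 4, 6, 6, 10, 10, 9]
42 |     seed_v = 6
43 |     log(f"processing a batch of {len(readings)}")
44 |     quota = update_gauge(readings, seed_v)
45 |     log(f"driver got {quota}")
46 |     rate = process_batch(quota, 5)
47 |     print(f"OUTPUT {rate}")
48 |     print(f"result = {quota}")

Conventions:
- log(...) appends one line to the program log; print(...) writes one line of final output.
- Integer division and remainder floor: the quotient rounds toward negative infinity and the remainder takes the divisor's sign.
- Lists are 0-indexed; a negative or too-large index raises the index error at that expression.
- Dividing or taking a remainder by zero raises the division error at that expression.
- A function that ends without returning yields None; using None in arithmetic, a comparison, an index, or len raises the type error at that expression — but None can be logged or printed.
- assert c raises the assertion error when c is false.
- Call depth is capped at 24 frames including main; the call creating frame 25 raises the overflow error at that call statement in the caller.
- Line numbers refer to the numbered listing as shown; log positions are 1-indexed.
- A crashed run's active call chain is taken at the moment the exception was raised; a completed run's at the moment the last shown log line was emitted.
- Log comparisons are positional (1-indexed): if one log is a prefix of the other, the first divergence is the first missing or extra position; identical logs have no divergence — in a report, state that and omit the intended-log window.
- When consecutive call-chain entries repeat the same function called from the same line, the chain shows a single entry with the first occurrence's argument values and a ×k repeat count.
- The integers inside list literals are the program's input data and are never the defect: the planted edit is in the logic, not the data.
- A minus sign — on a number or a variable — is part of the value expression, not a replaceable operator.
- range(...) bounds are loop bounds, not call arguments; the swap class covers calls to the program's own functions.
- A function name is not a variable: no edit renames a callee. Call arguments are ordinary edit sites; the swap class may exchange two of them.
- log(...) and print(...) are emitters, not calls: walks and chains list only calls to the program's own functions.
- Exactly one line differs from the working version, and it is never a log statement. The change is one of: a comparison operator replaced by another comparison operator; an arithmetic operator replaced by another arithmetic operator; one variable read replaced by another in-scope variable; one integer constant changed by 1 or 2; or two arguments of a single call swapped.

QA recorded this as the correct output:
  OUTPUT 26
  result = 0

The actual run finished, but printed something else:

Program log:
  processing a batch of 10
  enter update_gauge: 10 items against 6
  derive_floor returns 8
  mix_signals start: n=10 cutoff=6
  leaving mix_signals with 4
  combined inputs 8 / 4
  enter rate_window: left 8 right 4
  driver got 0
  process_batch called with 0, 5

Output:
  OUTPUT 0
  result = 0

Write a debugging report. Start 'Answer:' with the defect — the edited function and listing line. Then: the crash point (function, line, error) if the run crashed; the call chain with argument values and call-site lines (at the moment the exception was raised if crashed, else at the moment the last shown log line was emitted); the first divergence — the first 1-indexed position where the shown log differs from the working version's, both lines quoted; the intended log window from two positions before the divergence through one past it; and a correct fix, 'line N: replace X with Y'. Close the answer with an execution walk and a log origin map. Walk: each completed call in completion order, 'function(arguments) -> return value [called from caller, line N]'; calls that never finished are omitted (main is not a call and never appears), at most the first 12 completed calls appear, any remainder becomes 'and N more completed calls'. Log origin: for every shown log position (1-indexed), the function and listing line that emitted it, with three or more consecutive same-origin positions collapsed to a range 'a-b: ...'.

Answer: the defect is in process_batch at line 34.
Key fact: No log line changed; the fault shows up purely in the output.
Call chain: main -> process_batch(0, 5) (called at line 46).
First divergence: none; the two logs match at every position.
Execution walk:
  derive_floor([4, 10, 6, 3, 4, 6, 6, 10, 10, 9]) -> 8  [called from update_gauge, line 26]
  mix_signals([4, 10, 6, 3, 4, 6, 6, 10, 10, 9], 6) -> 4  [called from update_gauge, line 27]
  rate_window(8, 4) -> 0  [called from update_gauge, line 29]
  update_gauge([4, 10, 6, 3, 4, 6, 6, 10, 10, 9], 6) -> 0  [called from main, line 44]
  process_batch(0, 5) -> 0  [called from main, line 46]
Log origin:
  1: emitted by main (line 43)
  2: emitted by update_gauge (line 25)
  3: emitted by derive_floor (line 6)
  4: emitted by mix_signals (line 10)
  5: emitted by mix_signals (line 15)
  6: emitted by update_gauge (line 28)
  7: emitted by rate_window (line 19)
  8: emitted by main (line 45)
  9: emitted by process_batch (line 32)
A correct fix: line 34: replace `==` with `<`.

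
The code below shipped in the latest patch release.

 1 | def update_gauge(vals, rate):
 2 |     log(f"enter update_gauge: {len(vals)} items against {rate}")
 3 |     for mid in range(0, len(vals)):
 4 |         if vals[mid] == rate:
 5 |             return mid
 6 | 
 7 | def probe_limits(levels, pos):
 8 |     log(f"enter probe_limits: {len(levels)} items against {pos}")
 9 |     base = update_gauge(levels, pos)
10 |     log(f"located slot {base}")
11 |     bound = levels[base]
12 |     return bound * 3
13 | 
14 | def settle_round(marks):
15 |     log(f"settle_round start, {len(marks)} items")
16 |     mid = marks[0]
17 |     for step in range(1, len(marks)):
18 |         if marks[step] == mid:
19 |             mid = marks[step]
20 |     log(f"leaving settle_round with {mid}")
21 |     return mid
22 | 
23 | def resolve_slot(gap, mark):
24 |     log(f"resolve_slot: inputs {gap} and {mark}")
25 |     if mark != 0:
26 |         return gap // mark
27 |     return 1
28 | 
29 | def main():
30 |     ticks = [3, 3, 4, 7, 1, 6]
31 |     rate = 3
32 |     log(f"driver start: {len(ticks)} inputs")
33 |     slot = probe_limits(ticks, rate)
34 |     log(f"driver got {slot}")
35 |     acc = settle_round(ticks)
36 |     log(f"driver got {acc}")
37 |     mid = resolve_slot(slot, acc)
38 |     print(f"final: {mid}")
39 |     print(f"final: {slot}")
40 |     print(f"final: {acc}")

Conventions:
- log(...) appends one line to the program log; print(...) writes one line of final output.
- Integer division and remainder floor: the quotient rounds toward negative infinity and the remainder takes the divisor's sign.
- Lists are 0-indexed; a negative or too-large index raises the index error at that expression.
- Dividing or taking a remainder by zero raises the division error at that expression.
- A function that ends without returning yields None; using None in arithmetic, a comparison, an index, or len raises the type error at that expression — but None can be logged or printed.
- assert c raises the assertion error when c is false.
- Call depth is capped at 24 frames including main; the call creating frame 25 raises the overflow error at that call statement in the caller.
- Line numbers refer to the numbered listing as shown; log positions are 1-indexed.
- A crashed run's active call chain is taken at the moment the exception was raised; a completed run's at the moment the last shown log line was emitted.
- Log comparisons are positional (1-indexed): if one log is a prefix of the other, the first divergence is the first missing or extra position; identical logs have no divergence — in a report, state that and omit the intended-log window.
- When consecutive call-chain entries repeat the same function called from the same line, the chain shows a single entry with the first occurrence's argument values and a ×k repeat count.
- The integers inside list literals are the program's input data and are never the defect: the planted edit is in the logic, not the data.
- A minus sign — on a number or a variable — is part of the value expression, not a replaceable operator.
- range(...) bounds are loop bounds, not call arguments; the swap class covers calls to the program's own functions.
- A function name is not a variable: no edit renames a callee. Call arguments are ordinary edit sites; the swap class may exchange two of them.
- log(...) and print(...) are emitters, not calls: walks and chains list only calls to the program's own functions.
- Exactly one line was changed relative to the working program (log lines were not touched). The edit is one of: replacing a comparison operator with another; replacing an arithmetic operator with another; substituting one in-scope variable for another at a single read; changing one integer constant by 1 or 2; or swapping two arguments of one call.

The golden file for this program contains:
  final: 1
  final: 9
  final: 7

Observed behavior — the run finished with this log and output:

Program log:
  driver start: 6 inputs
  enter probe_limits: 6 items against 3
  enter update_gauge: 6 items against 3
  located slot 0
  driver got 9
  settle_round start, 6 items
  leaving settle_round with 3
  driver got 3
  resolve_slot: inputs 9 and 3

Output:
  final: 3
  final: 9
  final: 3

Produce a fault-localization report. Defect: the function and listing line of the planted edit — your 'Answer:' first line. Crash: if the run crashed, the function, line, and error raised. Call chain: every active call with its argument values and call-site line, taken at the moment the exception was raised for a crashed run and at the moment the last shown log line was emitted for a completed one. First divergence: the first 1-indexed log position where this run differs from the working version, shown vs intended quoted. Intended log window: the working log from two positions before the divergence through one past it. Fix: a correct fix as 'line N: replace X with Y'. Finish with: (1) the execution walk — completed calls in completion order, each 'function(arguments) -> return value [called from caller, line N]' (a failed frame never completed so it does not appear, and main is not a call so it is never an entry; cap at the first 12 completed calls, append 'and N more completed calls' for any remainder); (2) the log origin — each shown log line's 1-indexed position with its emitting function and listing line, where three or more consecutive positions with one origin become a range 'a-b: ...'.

Answer: the defect is in settle_round at line 18.
Key observation: Log line 7 is where behavior first shows: 'leaving settle_round with 3' appears instead of 'leaving settle_round with 7'.
Call chain: main -> resolve_slot(9, 3) (called at line 37).
First divergence: position 7 — shown 'leaving settle_round with 3', intended 'leaving settle_round with 7'.
Intended log window:
  5: driver got 9
  6: settle_round start, 6 items
  7: leaving settle_round with 7
  8: driver got 7
Execution walk:
  update_gauge([3, 3, 4, 7, 1, 6], 3) -> 0  [called from probe_limits, line 9]
  probe_limits([3, 3, 4, 7, 1, 6], 3) -> 9  [called from main, line 33]
  settle_round([3, 3, 4, 7, 1, 6]) -> 3  [called from main, line 35]
  resolve_slot(9, 3) -> 3  [called from main, line 37]
Log origin:
  1: emitted by main (line 32)
  2: emitted by probe_limits (line 8)
  3: emitted by update_gauge (line 2)
  4: emitted by probe_limits (line 10)
  5: emitted by main (line 34)
  6: emitted by settle_round (line 15)
  7: emitted by settle_round (line 20)
  8: emitted by main (line 36)
  9: emitted by resolve_slot (line 24)
A correct fix: line 18: replace `==` with `>`.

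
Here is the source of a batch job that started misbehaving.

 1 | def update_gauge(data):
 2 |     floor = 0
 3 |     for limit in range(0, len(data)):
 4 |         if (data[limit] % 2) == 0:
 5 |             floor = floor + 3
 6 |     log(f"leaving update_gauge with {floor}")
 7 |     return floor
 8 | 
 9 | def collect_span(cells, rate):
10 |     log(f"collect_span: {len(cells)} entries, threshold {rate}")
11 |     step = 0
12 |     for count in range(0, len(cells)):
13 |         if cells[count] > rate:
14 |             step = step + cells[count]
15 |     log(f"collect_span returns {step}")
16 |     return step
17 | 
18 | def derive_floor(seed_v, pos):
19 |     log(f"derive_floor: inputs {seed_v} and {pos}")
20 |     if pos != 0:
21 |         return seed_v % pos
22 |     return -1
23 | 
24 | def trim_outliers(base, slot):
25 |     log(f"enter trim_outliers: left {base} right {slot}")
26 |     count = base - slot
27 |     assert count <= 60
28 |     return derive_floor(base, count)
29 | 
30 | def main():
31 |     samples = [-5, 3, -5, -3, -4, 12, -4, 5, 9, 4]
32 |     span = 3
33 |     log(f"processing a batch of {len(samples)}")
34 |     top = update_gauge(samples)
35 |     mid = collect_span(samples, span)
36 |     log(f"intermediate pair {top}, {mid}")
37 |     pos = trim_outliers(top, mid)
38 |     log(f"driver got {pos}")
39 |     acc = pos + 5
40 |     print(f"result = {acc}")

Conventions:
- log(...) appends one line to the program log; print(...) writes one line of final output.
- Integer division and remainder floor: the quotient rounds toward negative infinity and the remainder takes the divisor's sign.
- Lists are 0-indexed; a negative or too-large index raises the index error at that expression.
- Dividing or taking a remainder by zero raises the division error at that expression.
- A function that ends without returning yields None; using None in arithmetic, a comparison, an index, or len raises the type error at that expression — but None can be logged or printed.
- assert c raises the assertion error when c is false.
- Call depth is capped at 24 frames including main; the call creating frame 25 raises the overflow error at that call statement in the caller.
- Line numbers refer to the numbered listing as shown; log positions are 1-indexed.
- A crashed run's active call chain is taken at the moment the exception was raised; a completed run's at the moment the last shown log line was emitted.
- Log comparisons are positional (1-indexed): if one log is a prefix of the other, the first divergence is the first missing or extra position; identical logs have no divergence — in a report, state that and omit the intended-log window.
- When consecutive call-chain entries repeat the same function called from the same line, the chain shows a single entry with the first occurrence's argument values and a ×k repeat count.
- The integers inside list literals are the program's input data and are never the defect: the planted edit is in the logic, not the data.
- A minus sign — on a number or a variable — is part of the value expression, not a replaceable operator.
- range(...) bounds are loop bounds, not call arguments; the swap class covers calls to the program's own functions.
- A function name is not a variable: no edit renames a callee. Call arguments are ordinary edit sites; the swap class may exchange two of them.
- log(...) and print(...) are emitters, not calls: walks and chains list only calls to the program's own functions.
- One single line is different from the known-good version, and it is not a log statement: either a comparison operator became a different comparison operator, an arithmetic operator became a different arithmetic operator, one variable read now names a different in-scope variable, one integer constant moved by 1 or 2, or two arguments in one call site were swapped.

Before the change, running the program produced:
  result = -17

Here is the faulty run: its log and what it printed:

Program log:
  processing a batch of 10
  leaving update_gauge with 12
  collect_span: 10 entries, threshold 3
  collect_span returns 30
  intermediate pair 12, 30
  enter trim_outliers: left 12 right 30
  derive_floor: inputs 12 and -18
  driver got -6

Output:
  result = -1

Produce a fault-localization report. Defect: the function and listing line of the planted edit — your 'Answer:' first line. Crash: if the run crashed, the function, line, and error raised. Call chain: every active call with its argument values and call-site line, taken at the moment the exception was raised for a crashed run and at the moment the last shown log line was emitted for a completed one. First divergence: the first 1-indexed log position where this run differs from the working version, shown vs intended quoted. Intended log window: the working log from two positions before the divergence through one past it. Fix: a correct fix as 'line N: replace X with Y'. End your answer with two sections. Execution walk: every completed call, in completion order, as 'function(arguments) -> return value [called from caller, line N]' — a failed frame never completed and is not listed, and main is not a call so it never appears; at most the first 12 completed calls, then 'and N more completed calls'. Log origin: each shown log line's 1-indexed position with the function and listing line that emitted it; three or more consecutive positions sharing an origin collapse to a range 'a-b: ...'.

Answer: the defect is in update_gauge at line 5.
Core observation: The earliest visible damage is log position 2 — 'leaving update_gauge with 12' rather than the intended 'leaving update_gauge with 4'.
Call chain: main.
First divergence: position 2; shown 'leaving update_gauge with 12' vs intended 'leaving update_gauge with 4'.
Intended log window:
  1: processing a batch of 10
  2: leaving update_gauge with 4
  3: collect_span: 10 entries, threshold 3
Execution walk:
  update_gauge([-5, 3, -5, -3, -4, 12, -4, 5, 9, 4]) -> 12  [called from main, line 34]
  collect_span([-5, 3, -5, -3, -4, 12, -4, 5, 9, 4], 3) -> 30  [called from main, line 35]
  derive_floor(12, -18) -> -6  [called from trim_outliers, line 28]
  trim_outliers(12, 30) -> -6  [called from main, line 37]
Log origins:
  1: emitted by main (line 33)
  2: emitted by update_gauge (line 6)
  3: emitted by collect_span (line 10)
  4: emitted by collect_span (line 15)
  5: emitted by main (line 36)
  6: emitted by trim_outliers (line 25)
  7: emitted by derive_floor (line 19)
  8: emitted by main (line 38)
A correct fix: line 5: replace `3` with `1`.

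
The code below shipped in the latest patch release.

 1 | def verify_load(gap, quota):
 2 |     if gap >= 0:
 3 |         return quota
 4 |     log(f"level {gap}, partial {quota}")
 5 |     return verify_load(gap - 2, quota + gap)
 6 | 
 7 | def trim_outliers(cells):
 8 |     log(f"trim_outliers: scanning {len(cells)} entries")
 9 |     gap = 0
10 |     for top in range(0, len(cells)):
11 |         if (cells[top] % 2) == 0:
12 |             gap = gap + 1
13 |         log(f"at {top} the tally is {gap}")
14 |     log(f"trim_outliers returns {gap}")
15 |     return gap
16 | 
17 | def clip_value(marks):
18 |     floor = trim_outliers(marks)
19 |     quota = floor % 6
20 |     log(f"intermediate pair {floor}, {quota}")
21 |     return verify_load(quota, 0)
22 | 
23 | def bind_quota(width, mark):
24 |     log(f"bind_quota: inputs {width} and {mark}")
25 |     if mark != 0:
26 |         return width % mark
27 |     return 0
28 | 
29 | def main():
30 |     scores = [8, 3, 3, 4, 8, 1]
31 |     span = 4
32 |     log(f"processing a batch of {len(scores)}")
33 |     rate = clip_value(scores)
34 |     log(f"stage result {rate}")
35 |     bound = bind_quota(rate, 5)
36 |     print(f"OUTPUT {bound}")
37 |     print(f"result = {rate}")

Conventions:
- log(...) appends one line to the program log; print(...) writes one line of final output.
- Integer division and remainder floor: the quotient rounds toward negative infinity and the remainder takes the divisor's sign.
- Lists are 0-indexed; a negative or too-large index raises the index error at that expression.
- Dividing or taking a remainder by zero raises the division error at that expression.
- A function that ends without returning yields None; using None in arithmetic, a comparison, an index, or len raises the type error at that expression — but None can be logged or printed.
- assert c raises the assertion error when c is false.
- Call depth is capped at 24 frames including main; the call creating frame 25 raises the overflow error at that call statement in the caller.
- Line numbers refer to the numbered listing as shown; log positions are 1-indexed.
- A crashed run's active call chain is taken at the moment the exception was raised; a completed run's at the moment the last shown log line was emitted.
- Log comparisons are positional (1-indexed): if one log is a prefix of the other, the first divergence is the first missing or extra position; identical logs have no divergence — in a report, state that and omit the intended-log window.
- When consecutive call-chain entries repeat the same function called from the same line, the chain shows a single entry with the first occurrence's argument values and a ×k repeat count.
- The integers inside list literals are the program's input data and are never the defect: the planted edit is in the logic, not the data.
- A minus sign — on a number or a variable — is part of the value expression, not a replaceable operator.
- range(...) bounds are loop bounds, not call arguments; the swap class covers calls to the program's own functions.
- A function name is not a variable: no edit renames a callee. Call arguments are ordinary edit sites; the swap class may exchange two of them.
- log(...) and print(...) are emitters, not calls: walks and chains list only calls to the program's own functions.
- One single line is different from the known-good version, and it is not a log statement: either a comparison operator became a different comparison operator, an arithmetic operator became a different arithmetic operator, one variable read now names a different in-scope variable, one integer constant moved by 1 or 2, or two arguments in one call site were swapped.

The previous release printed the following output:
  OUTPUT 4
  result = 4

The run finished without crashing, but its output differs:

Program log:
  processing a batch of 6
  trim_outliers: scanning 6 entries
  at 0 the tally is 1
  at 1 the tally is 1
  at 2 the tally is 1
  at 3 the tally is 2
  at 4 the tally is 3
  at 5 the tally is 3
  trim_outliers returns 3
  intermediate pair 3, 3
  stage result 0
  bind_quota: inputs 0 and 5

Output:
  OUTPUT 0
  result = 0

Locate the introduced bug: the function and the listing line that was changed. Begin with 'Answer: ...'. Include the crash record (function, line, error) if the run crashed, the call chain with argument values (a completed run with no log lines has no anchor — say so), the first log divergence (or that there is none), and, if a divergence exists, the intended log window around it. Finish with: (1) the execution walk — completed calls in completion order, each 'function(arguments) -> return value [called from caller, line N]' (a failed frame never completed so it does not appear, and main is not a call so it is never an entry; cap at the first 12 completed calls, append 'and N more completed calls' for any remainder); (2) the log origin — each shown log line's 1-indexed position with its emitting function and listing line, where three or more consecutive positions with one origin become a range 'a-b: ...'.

Answer: the defect is in verify_load at line 2.
Key observation: The log first diverges at position 11: the faulty run prints 'stage result 0' where the working version prints 'level 3, partial 0'.
Call chain: main -> bind_quota(0, 5) (called at line 35).
First divergence: at position 11 the run shows 'stage result 0' where the working version logs 'level 3, partial 0'.
Intended log window:
  9: trim_outliers returns 3
  10: intermediate pair 3, 3
  11: level 3, partial 0
  12: level 1, partial 3
Execution walk:
  trim_outliers([8, 3, 3, 4, 8, 1]) -> 3  [called from clip_value, line 18]
  verify_load(3, 0) -> 0  [called from clip_value, line 21]
  clip_value([8, 3, 3, 4, 8, 1]) -> 0  [called from main, line 33]
  bind_quota(0, 5) -> 0  [called from main, line 35]
Log line origins:
  1: logged in main at line 32
  2: logged in trim_outliers at line 8
  3-8: logged in trim_outliers at line 13
  9: logged in trim_outliers at line 14
  10: logged in clip_value at line 20
  11: logged in main at line 34
  12: logged in bind_quota at line 24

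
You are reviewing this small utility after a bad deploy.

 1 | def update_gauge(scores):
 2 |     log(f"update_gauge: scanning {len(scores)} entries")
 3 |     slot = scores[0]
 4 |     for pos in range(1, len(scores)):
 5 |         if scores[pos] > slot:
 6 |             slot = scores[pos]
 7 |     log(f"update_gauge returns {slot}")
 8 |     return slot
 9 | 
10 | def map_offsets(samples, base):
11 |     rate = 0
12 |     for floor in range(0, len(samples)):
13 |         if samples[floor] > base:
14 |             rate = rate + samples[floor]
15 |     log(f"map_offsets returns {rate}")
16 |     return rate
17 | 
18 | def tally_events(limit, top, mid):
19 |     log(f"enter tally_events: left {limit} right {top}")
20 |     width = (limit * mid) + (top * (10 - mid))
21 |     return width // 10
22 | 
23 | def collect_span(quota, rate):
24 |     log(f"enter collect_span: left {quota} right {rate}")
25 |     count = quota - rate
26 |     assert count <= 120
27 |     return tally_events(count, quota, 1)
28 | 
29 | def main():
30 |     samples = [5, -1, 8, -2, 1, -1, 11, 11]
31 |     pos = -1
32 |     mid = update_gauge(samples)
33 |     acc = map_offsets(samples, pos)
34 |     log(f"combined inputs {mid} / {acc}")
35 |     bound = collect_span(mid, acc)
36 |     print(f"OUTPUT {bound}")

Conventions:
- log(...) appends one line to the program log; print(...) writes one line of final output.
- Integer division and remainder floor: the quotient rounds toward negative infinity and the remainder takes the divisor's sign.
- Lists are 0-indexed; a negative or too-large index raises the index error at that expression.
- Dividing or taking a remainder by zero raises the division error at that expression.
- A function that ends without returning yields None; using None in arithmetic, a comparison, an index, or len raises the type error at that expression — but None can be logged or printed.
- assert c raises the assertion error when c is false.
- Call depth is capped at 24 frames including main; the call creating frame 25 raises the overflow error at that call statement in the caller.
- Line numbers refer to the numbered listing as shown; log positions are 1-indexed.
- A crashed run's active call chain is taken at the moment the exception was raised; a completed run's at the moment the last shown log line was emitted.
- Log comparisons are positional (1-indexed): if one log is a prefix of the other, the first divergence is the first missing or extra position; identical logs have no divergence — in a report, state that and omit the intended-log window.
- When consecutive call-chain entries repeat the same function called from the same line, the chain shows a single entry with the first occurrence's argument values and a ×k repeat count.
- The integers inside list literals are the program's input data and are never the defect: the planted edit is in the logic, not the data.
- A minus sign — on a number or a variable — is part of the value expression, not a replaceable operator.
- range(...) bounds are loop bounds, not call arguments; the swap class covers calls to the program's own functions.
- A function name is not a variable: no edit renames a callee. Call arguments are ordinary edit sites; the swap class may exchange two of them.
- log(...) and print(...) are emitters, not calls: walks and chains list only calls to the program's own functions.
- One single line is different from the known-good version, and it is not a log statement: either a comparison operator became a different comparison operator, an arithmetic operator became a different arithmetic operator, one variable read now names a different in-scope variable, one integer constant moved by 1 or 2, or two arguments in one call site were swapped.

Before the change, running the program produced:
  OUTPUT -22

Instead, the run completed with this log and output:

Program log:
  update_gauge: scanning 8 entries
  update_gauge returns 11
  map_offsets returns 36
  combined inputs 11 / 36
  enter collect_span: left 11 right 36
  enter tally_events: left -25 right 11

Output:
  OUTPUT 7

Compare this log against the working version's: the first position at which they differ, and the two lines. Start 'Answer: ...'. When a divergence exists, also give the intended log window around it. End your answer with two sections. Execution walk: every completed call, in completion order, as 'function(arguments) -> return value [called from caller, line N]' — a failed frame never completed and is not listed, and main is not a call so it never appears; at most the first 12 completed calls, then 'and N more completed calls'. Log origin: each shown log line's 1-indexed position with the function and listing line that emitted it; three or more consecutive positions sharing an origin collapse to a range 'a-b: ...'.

Answer: position 6; shown 'enter tally_events: left -25 right 11' vs intended 'enter tally_events: left 11 right -25'.
Intended log window:
  4: combined inputs 11 / 36
  5: enter collect_span: left 11 right 36
  6: enter tally_events: left 11 right -25
Execution walk:
  update_gauge([5, -1, 8, -2, 1, -1, 11, 11]) -> 11  [called from main, line 32]
  map_offsets([5, -1, 8, -2, 1, -1, 11, 11], -1) -> 36  [called from main, line 33]
  tally_events(-25, 11, 1) -> 7  [called from collect_span, line 27]
  collect_span(11, 36) -> 7  [called from main, line 35]
Log origins:
  1: logged in update_gauge at line 2
  2: logged in update_gauge at line 7
  3: logged in map_offsets at line 15
  4: logged in main at line 34
  5: logged in collect_span at line 24
  6: logged in tally_events at line 19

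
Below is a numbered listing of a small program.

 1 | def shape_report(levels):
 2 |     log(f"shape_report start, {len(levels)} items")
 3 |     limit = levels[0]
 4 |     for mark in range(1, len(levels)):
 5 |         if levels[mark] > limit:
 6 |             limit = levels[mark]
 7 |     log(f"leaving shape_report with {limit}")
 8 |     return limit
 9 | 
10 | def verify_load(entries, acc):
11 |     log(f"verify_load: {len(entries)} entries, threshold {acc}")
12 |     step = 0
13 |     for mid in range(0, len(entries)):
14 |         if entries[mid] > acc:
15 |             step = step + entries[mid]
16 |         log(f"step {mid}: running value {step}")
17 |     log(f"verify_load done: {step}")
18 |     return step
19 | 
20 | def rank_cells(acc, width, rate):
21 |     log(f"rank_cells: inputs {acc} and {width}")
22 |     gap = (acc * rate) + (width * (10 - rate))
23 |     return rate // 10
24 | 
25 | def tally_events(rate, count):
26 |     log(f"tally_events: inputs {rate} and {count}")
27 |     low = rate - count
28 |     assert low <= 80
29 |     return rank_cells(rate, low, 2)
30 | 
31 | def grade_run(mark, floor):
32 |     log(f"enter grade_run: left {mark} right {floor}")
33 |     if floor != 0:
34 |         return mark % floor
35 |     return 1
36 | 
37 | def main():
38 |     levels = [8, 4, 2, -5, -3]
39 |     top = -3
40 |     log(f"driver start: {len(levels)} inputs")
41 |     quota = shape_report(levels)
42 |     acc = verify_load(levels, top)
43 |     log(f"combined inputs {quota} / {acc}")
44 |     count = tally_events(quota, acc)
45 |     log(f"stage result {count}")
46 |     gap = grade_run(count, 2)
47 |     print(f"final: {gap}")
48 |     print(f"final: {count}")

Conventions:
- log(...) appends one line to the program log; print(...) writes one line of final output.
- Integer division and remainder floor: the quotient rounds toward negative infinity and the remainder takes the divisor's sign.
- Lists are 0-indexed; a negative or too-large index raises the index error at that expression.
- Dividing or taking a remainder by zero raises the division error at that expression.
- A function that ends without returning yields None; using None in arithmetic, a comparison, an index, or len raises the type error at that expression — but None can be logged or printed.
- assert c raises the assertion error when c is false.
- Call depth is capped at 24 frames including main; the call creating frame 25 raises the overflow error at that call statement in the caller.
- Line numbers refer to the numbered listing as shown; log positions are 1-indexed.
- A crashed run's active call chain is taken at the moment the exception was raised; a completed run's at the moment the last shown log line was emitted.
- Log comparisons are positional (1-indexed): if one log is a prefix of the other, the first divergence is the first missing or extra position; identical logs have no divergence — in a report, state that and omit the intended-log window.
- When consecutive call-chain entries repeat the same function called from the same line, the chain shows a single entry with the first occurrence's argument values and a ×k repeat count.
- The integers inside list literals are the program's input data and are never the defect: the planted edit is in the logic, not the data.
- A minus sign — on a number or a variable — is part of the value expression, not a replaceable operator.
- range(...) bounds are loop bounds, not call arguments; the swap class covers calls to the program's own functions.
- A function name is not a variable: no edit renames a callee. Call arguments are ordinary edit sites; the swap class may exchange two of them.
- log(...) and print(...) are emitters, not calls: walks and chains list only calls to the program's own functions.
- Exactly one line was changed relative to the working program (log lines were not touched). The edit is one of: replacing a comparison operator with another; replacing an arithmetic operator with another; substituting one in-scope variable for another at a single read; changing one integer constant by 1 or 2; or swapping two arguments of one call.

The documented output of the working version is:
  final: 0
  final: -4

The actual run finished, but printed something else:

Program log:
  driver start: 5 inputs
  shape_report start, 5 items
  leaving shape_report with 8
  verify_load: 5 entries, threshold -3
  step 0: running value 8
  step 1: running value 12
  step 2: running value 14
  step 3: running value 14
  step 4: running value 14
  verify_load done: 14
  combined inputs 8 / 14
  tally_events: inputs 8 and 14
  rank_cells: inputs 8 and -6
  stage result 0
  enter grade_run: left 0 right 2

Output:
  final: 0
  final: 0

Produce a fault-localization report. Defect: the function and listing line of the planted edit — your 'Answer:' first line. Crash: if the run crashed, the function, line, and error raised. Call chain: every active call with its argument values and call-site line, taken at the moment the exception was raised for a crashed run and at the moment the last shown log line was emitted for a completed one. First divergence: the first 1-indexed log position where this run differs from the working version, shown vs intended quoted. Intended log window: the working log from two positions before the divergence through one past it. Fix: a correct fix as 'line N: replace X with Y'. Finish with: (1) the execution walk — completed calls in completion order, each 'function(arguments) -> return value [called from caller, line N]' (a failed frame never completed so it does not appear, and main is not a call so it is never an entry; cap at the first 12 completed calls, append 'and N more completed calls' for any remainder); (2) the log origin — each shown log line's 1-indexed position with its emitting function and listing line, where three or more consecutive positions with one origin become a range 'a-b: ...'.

Answer: the defect is in rank_cells at line 23.
Key fact: At log position 14 the runs split — shown 'stage result 0', but the working version logs 'stage result -4'.
Call chain: main -> grade_run(0, 2) (called at line 46).
First divergence: position 14 — shown 'stage result 0', intended 'stage result -4'.
Intended log window:
  12: tally_events: inputs 8 and 14
  13: rank_cells: inputs 8 and -6
  14: stage result -4
  15: enter grade_run: left -4 right 2
Execution walk:
  shape_report([8, 4, 2, -5, -3]) -> 8  [called from main, line 41]
  verify_load([8, 4, 2, -5, -3], -3) -> 14  [called from main, line 42]
  rank_cells(8, -6, 2) -> 0  [called from tally_events, line 29]
  tally_events(8, 14) -> 0  [called from main, line 44]
  grade_run(0, 2) -> 0  [called from main, line 46]
Log line origins:
  1: logged in main at line 40
  2: logged in shape_report at line 2
  3: logged in shape_report at line 7
  4: logged in verify_load at line 11
  5-9: logged in verify_load at line 16
  10: logged in verify_load at line 17
  11: logged in main at line 43
  12: logged in tally_events at line 26
  13: logged in rank_cells at line 21
  14: logged in main at line 45
  15: logged in grade_run at line 32
A correct fix: line 23: replace `rate` with `gap`.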